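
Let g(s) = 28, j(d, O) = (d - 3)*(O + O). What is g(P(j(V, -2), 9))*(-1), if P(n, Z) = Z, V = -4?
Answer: -28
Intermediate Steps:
j(d, O) = 2*O*(-3 + d) (j(d, O) = (-3 + d)*(2*O) = 2*O*(-3 + d))
g(P(j(V, -2), 9))*(-1) = 28*(-1) = -28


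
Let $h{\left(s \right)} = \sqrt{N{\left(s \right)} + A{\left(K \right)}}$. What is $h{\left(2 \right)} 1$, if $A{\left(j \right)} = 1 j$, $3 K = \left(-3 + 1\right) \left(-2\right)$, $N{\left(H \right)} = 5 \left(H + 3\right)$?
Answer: $\frac{\sqrt{237}}{3} \approx 5.1316$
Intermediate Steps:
$N{\left(H \right)} = 15 + 5 H$ ($N{\left(H \right)} = 5 \left(3 + H\right) = 15 + 5 H$)
$K = \frac{4}{3}$ ($K = \frac{\left(-3 + 1\right) \left(-2\right)}{3} = \frac{\left(-2\right) \left(-2\right)}{3} = \frac{1}{3} \cdot 4 = \frac{4}{3} \approx 1.3333$)
$A{\left(j \right)} = j$
$h{\left(s \right)} = \sqrt{\frac{49}{3} + 5 s}$ ($h{\left(s \right)} = \sqrt{\left(15 + 5 s\right) + \frac{4}{3}} = \sqrt{\frac{49}{3} + 5 s}$)
$h{\left(2 \right)} 1 = \frac{\sqrt{147 + 45 \cdot 2}}{3} \cdot 1 = \frac{\sqrt{147 + 90}}{3} \cdot 1 = \frac{\sqrt{237}}{3} \cdot 1 = \frac{\sqrt{237}}{3}$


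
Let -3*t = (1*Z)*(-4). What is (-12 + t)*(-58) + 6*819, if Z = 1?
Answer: 16598/3 ≈ 5532.7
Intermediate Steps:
t = 4/3 (t = -1*1*(-4)/3 = -(-4)/3 = -1/3*(-4) = 4/3 ≈ 1.3333)
(-12 + t)*(-58) + 6*819 = (-12 + 4/3)*(-58) + 6*819 = -32/3*(-58) + 4914 = 1856/3 + 4914 = 16598/3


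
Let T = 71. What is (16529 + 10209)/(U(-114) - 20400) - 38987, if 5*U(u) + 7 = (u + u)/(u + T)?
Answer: -171005576721/4386073 ≈ -38988.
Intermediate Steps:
U(u) = -7/5 + 2*u/(5*(71 + u)) (U(u) = -7/5 + ((u + u)/(u + 71))/5 = -7/5 + ((2*u)/(71 + u))/5 = -7/5 + (2*u/(71 + u))/5 = -7/5 + 2*u/(5*(71 + u)))
(16529 + 10209)/(U(-114) - 20400) - 38987 = (16529 + 10209)/((-497/5 - 1*(-114))/(71 - 114) - 20400) - 38987 = 26738/((-497/5 + 114)/(-43) - 20400) - 38987 = 26738/(-1/43*73/5 - 20400) - 38987 = 26738/(-73/215 - 20400) - 38987 = 26738/(-4386073/215) - 38987 = 26738*(-215/4386073) - 38987 = -5748670/4386073 - 38987 = -171005576721/4386073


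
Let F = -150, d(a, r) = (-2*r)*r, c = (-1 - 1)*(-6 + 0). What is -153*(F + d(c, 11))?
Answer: 59976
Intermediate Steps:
c = 12 (c = -2*(-6) = 12)
d(a, r) = -2*r**2
-153*(F + d(c, 11)) = -153*(-150 - 2*11**2) = -153*(-150 - 2*121) = -153*(-150 - 242) = -153*(-392) = 59976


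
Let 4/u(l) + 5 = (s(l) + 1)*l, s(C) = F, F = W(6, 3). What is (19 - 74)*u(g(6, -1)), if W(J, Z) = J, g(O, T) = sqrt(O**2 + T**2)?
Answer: -275/447 - 385*sqrt(37)/447 ≈ -5.8543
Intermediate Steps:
F = 6
s(C) = 6
u(l) = 4/(-5 + 7*l) (u(l) = 4/(-5 + (6 + 1)*l) = 4/(-5 + 7*l))
(19 - 74)*u(g(6, -1)) = (19 - 74)*(4/(-5 + 7*sqrt(6**2 + (-1)**2))) = -220/(-5 + 7*sqrt(36 + 1)) = -220/(-5 + 7*sqrt(37))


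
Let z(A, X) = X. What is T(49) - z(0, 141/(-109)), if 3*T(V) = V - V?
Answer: 141/109 ≈ 1.2936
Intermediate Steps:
T(V) = 0 (T(V) = (V - V)/3 = (⅓)*0 = 0)
T(49) - z(0, 141/(-109)) = 0 - 141/(-109) = 0 - 141*(-1)/109 = 0 - 1*(-141/109) = 0 + 141/109 = 141/109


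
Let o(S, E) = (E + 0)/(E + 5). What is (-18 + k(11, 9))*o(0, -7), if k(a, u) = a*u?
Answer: 567/2 ≈ 283.50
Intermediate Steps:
o(S, E) = E/(5 + E)
(-18 + k(11, 9))*o(0, -7) = (-18 + 11*9)*(-7/(5 - 7)) = (-18 + 99)*(-7/(-2)) = 81*(-7*(-½)) = 81*(7/2) = 567/2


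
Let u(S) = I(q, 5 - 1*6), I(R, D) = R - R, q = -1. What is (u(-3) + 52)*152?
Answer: 7904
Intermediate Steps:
I(R, D) = 0
u(S) = 0
(u(-3) + 52)*152 = (0 + 52)*152 = 52*152 = 7904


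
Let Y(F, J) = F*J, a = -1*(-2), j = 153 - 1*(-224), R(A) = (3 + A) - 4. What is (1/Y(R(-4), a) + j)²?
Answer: 14205361/100 ≈ 1.4205e+5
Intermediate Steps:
R(A) = -1 + A
j = 377 (j = 153 + 224 = 377)
a = 2
(1/Y(R(-4), a) + j)² = (1/((-1 - 4)*2) + 377)² = (1/(-5*2) + 377)² = (1/(-10) + 377)² = (-⅒ + 377)² = (3769/10)² = 14205361/100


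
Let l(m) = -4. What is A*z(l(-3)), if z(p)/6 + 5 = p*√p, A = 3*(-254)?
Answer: 22860 + 36576*I ≈ 22860.0 + 36576.0*I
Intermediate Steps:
A = -762
z(p) = -30 + 6*p^(3/2) (z(p) = -30 + 6*(p*√p) = -30 + 6*p^(3/2))
A*z(l(-3)) = -762*(-30 + 6*(-4)^(3/2)) = -762*(-30 + 6*(-8*I)) = -762*(-30 - 48*I) = 22860 + 36576*I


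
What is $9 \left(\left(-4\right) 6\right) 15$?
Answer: $-3240$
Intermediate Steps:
$9 \left(\left(-4\right) 6\right) 15 = 9 \left(-24\right) 15 = \left(-216\right) 15 = -3240$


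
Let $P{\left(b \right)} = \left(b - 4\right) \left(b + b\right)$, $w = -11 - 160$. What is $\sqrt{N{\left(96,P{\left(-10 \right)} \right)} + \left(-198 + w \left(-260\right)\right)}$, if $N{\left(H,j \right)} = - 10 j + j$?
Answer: $3 \sqrt{4638} \approx 204.31$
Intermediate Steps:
$w = -171$
$P{\left(b \right)} = 2 b \left(-4 + b\right)$ ($P{\left(b \right)} = \left(-4 + b\right) 2 b = 2 b \left(-4 + b\right)$)
$N{\left(H,j \right)} = - 9 j$
$\sqrt{N{\left(96,P{\left(-10 \right)} \right)} + \left(-198 + w \left(-260\right)\right)} = \sqrt{- 9 \cdot 2 \left(-10\right) \left(-4 - 10\right) - -44262} = \sqrt{- 9 \cdot 2 \left(-10\right) \left(-14\right) + \left(-198 + 44460\right)} = \sqrt{\left(-9\right) 280 + 44262} = \sqrt{-2520 + 44262} = \sqrt{41742} = 3 \sqrt{4638}$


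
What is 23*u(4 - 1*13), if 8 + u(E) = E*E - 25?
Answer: 1104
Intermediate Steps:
u(E) = -33 + E² (u(E) = -8 + (E*E - 25) = -8 + (E² - 25) = -8 + (-25 + E²) = -33 + E²)
23*u(4 - 1*13) = 23*(-33 + (4 - 1*13)²) = 23*(-33 + (4 - 13)²) = 23*(-33 + (-9)²) = 23*(-33 + 81) = 23*48 = 1104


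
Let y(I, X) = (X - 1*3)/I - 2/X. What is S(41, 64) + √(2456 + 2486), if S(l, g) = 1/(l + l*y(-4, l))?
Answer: -2/701 + √4942 ≈ 70.297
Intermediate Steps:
y(I, X) = -2/X + (-3 + X)/I (y(I, X) = (X - 3)/I - 2/X = (-3 + X)/I - 2/X = -2/X + (-3 + X)/I)
S(l, g) = 1/(l + l*(¾ - 2/l - l/4)) (S(l, g) = 1/(l + l*(-3/(-4) - 2/l + l/(-4))) = 1/(l + l*(-3*(-¼) - 2/l + l*(-¼))) = 1/(l + l*(¾ - 2/l - l/4)))
S(41, 64) + √(2456 + 2486) = 4/(-8 + 41*(7 - 1*41)) + √(2456 + 2486) = 4/(-8 + 41*(7 - 41)) + √4942 = 4/(-8 + 41*(-34)) + √4942 = 4/(-8 - 1394) + √4942 = 4/(-1402) + √4942 = 4*(-1/1402) + √4942 = -2/701 + √4942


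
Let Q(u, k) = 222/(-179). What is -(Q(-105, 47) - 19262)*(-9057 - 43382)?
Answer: -180815964680/179 ≈ -1.0101e+9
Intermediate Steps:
Q(u, k) = -222/179 (Q(u, k) = 222*(-1/179) = -222/179)
-(Q(-105, 47) - 19262)*(-9057 - 43382) = -(-222/179 - 19262)*(-9057 - 43382) = -(-3448120)*(-52439)/179 = -1*180815964680/179 = -180815964680/179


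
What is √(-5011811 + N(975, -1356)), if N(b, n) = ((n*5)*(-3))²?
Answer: √408703789 ≈ 20216.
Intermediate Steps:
N(b, n) = 225*n² (N(b, n) = ((5*n)*(-3))² = (-15*n)² = 225*n²)
√(-5011811 + N(975, -1356)) = √(-5011811 + 225*(-1356)²) = √(-5011811 + 225*1838736) = √(-5011811 + 413715600) = √408703789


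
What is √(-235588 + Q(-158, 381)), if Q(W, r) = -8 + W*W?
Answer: 2*I*√52658 ≈ 458.95*I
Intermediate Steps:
Q(W, r) = -8 + W²
√(-235588 + Q(-158, 381)) = √(-235588 + (-8 + (-158)²)) = √(-235588 + (-8 + 24964)) = √(-235588 + 24956) = √(-210632) = 2*I*√52658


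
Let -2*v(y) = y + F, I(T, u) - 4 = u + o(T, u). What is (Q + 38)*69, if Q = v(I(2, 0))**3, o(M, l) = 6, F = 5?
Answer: -211899/8 ≈ -26487.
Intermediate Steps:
I(T, u) = 10 + u (I(T, u) = 4 + (u + 6) = 4 + (6 + u) = 10 + u)
v(y) = -5/2 - y/2 (v(y) = -(y + 5)/2 = -(5 + y)/2 = -5/2 - y/2)
Q = -3375/8 (Q = (-5/2 - (10 + 0)/2)**3 = (-5/2 - 1/2*10)**3 = (-5/2 - 5)**3 = (-15/2)**3 = -3375/8 ≈ -421.88)
(Q + 38)*69 = (-3375/8 + 38)*69 = -3071/8*69 = -211899/8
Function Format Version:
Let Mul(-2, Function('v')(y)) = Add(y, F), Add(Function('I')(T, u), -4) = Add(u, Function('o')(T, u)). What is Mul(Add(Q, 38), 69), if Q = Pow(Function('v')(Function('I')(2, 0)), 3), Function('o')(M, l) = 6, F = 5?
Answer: Rational(-211899, 8) ≈ -26487.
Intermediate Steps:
Function('I')(T, u) = Add(10, u) (Function('I')(T, u) = Add(4, Add(u, 6)) = Add(4, Add(6, u)) = Add(10, u))
Function('v')(y) = Add(Rational(-5, 2), Mul(Rational(-1, 2), y)) (Function('v')(y) = Mul(Rational(-1, 2), Add(y, 5)) = Mul(Rational(-1, 2), Add(5, y)) = Add(Rational(-5, 2), Mul(Rational(-1, 2), y)))
Q = Rational(-3375, 8) (Q = Pow(Add(Rational(-5, 2), Mul(Rational(-1, 2), Add(10, 0))), 3) = Pow(Add(Rational(-5, 2), Mul(Rational(-1, 2), 10)), 3) = Pow(Add(Rational(-5, 2), -5), 3) = Pow(Rational(-15, 2), 3) = Rational(-3375, 8) ≈ -421.88)
Mul(Add(Q, 38), 69) = Mul(Add(Rational(-3375, 8), 38), 69) = Mul(Rational(-3071, 8), 69) = Rational(-211899, 8)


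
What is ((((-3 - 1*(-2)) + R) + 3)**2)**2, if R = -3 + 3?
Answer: 16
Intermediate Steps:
R = 0
((((-3 - 1*(-2)) + R) + 3)**2)**2 = ((((-3 - 1*(-2)) + 0) + 3)**2)**2 = ((((-3 + 2) + 0) + 3)**2)**2 = (((-1 + 0) + 3)**2)**2 = ((-1 + 3)**2)**2 = (2**2)**2 = 4**2 = 16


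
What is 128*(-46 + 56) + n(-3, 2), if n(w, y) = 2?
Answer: 1282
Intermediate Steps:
128*(-46 + 56) + n(-3, 2) = 128*(-46 + 56) + 2 = 128*10 + 2 = 1280 + 2 = 1282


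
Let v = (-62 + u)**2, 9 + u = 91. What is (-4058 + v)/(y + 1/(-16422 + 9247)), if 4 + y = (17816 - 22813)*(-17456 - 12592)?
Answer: -26246150/1077325188099 ≈ -2.4362e-5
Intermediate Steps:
u = 82 (u = -9 + 91 = 82)
v = 400 (v = (-62 + 82)**2 = 20**2 = 400)
y = 150149852 (y = -4 + (17816 - 22813)*(-17456 - 12592) = -4 - 4997*(-30048) = -4 + 150149856 = 150149852)
(-4058 + v)/(y + 1/(-16422 + 9247)) = (-4058 + 400)/(150149852 + 1/(-16422 + 9247)) = -3658/(150149852 + 1/(-7175)) = -3658/(150149852 - 1/7175) = -3658/1077325188099/7175 = -3658*7175/1077325188099 = -26246150/1077325188099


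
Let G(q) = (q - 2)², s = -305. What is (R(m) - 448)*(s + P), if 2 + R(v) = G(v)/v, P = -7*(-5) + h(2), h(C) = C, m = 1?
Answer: 120332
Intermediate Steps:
G(q) = (-2 + q)²
P = 37 (P = -7*(-5) + 2 = 35 + 2 = 37)
R(v) = -2 + (-2 + v)²/v
(R(m) - 448)*(s + P) = ((-2 + (-2 + 1)²/1) - 448)*(-305 + 37) = ((-2 + 1*(-1)²) - 448)*(-268) = ((-2 + 1*1) - 448)*(-268) = ((-2 + 1) - 448)*(-268) = (-1 - 448)*(-268) = -449*(-268) = 120332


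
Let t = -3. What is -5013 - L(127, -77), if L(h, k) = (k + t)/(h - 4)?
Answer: -616519/123 ≈ -5012.4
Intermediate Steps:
L(h, k) = (-3 + k)/(-4 + h) (L(h, k) = (k - 3)/(h - 4) = (-3 + k)/(-4 + h))
-5013 - L(127, -77) = -5013 - (-3 - 77)/(-4 + 127) = -5013 - (-80)/123 = -5013 - 1*(-80/123) = -5013 + 80/123 = -616519/123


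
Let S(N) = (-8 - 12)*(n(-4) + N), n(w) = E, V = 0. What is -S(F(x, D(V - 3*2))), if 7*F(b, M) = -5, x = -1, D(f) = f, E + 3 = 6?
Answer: 320/7 ≈ 45.714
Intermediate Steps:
E = 3 (E = -3 + 6 = 3)
n(w) = 3
F(b, M) = -5/7 (F(b, M) = (⅐)*(-5) = -5/7)
S(N) = -60 - 20*N (S(N) = (-8 - 12)*(3 + N) = -20*(3 + N) = -60 - 20*N)
-S(F(x, D(V - 3*2))) = -(-60 - 20*(-5/7)) = -(-60 + 100/7) = -1*(-320/7) = 320/7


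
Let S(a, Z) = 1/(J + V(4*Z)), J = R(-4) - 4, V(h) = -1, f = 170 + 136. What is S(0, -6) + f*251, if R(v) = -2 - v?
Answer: 230417/3 ≈ 76806.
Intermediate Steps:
f = 306
J = -2 (J = (-2 - 1*(-4)) - 4 = (-2 + 4) - 4 = 2 - 4 = -2)
S(a, Z) = -⅓ (S(a, Z) = 1/(-2 - 1) = 1/(-3) = -⅓)
S(0, -6) + f*251 = -⅓ + 306*251 = -⅓ + 76806 = 230417/3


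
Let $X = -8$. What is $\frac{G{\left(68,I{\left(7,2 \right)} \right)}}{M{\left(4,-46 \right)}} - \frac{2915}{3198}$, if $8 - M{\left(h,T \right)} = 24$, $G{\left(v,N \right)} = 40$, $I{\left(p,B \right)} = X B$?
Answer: $- \frac{5455}{1599} \approx -3.4115$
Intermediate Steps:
$I{\left(p,B \right)} = - 8 B$
$M{\left(h,T \right)} = -16$ ($M{\left(h,T \right)} = 8 - 24 = -16$)
$\frac{G{\left(68,I{\left(7,2 \right)} \right)}}{M{\left(4,-46 \right)}} - \frac{2915}{3198} = \frac{40}{-16} - \frac{2915}{3198} = 40 \left(- \frac{1}{16}\right) - \frac{2915}{3198} = - \frac{5}{2} - \frac{2915}{3198} = - \frac{5455}{1599}$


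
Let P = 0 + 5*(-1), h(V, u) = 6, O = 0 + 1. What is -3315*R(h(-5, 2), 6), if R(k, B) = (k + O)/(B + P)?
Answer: -23205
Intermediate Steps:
O = 1
P = -5 (P = 0 - 5 = -5)
R(k, B) = (1 + k)/(-5 + B) (R(k, B) = (k + 1)/(B - 5) = (1 + k)/(-5 + B))
-3315*R(h(-5, 2), 6) = -3315*(1 + 6)/(-5 + 6) = -3315*7/1 = -3315*7 = -23205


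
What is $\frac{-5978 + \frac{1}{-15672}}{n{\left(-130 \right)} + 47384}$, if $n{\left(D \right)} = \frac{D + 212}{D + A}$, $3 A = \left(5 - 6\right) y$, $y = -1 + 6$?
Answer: $- \frac{37006450715}{293323953648} \approx -0.12616$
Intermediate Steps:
$y = 5$
$A = - \frac{5}{3}$ ($A = \frac{\left(5 - 6\right) 5}{3} = \frac{\left(-1\right) 5}{3} = \frac{1}{3} \left(-5\right) = - \frac{5}{3} \approx -1.6667$)
$n{\left(D \right)} = \frac{212 + D}{- \frac{5}{3} + D}$ ($n{\left(D \right)} = \frac{D + 212}{D - \frac{5}{3}} = \frac{212 + D}{- \frac{5}{3} + D}$)
$\frac{-5978 + \frac{1}{-15672}}{n{\left(-130 \right)} + 47384} = \frac{-5978 + \frac{1}{-15672}}{\frac{3 \left(212 - 130\right)}{-5 + 3 \left(-130\right)} + 47384} = \frac{-5978 - \frac{1}{15672}}{3 \frac{1}{-5 - 390} \cdot 82 + 47384} = - \frac{93687217}{15672 \left(3 \frac{1}{-395} \cdot 82 + 47384\right)} = - \frac{93687217}{15672 \left(3 \left(- \frac{1}{395}\right) 82 + 47384\right)} = - \frac{93687217}{15672 \left(- \frac{246}{395} + 47384\right)} = - \frac{93687217}{15672 \cdot \frac{18716434}{395}} = \left(- \frac{93687217}{15672}\right) \frac{395}{18716434} = - \frac{37006450715}{293323953648}$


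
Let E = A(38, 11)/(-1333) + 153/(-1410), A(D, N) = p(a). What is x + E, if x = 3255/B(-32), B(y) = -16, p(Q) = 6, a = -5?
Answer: -1020211449/5012080 ≈ -203.55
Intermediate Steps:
A(D, N) = 6
E = -70803/626510 (E = 6/(-1333) + 153/(-1410) = 6*(-1/1333) + 153*(-1/1410) = -6/1333 - 51/470 = -70803/626510 ≈ -0.11301)
x = -3255/16 (x = 3255/(-16) = 3255*(-1/16) = -3255/16 ≈ -203.44)
x + E = -3255/16 - 70803/626510 = -1020211449/5012080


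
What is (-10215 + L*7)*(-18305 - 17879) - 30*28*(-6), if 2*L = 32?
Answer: 365571992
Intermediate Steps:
L = 16 (L = (½)*32 = 16)
(-10215 + L*7)*(-18305 - 17879) - 30*28*(-6) = (-10215 + 16*7)*(-18305 - 17879) - 30*28*(-6) = (-10215 + 112)*(-36184) - 840*(-6) = -10103*(-36184) - 1*(-5040) = 365566952 + 5040 = 365571992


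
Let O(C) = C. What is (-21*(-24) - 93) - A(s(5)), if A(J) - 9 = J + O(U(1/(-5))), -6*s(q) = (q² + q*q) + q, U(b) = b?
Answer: 12341/30 ≈ 411.37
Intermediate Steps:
s(q) = -q²/3 - q/6 (s(q) = -((q² + q*q) + q)/6 = -((q² + q²) + q)/6 = -(2*q² + q)/6 = -(q + 2*q²)/6 = -q²/3 - q/6)
A(J) = 44/5 + J (A(J) = 9 + (J + 1/(-5)) = 9 + (J - ⅕) = 9 + (-⅕ + J) = 44/5 + J)
(-21*(-24) - 93) - A(s(5)) = (-21*(-24) - 93) - (44/5 - ⅙*5*(1 + 2*5)) = (504 - 93) - (44/5 - ⅙*5*(1 + 10)) = 411 - (44/5 - ⅙*5*11) = 411 - (44/5 - 55/6) = 411 - 1*(-11/30) = 411 + 11/30 = 12341/30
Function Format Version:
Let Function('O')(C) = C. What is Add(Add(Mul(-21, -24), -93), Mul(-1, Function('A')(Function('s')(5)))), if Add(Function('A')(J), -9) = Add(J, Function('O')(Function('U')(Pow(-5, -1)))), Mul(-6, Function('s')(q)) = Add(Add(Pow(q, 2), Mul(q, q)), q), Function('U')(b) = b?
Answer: Rational(12341, 30) ≈ 411.37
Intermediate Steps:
Function('s')(q) = Add(Mul(Rational(-1, 3), Pow(q, 2)), Mul(Rational(-1, 6), q)) (Function('s')(q) = Mul(Rational(-1, 6), Add(Add(Pow(q, 2), Mul(q, q)), q)) = Mul(Rational(-1, 6), Add(Add(Pow(q, 2), Pow(q, 2)), q)) = Mul(Rational(-1, 6), Add(Mul(2, Pow(q, 2)), q)) = Mul(Rational(-1, 6), Add(q, Mul(2, Pow(q, 2)))) = Add(Mul(Rational(-1, 3), Pow(q, 2)), Mul(Rational(-1, 6), q)))
Function('A')(J) = Add(Rational(44, 5), J) (Function('A')(J) = Add(9, Add(J, Pow(-5, -1))) = Add(9, Add(J, Rational(-1, 5))) = Add(9, Add(Rational(-1, 5), J)) = Add(Rational(44, 5), J))
Add(Add(Mul(-21, -24), -93), Mul(-1, Function('A')(Function('s')(5)))) = Add(Add(Mul(-21, -24), -93), Mul(-1, Add(Rational(44, 5), Mul(Rational(-1, 6), 5, Add(1, Mul(2, 5)))))) = Add(Add(504, -93), Mul(-1, Add(Rational(44, 5), Mul(Rational(-1, 6), 5, Add(1, 10))))) = Add(411, Mul(-1, Add(Rational(44, 5), Mul(Rational(-1, 6), 5, 11)))) = Add(411, Mul(-1, Add(Rational(44, 5), Rational(-55, 6)))) = Add(411, Mul(-1, Rational(-11, 30))) = Add(411, Rational(11, 30)) = Rational(12341, 30)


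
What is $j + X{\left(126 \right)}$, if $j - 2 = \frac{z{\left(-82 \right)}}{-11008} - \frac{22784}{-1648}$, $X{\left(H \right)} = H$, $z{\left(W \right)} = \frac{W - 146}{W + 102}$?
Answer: $\frac{804030191}{5669120} \approx 141.83$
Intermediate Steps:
$z{\left(W \right)} = \frac{-146 + W}{102 + W}$
$j = \frac{89721071}{5669120}$ ($j = 2 + \left(\frac{\frac{1}{102 - 82} \left(-146 - 82\right)}{-11008} - \frac{22784}{-1648}\right) = 2 + \left(\frac{1}{20} \left(-228\right) \left(- \frac{1}{11008}\right) - - \frac{1424}{103}\right) = 2 + \left(\frac{1}{20} \left(-228\right) \left(- \frac{1}{11008}\right) + \frac{1424}{103}\right) = 2 + \left(\left(- \frac{57}{5}\right) \left(- \frac{1}{11008}\right) + \frac{1424}{103}\right) = 2 + \left(\frac{57}{55040} + \frac{1424}{103}\right) = 2 + \frac{78382831}{5669120} = \frac{89721071}{5669120} \approx 15.826$)
$j + X{\left(126 \right)} = \frac{89721071}{5669120} + 126 = \frac{804030191}{5669120}$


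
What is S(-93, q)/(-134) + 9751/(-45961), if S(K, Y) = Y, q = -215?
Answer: 8574981/6158774 ≈ 1.3923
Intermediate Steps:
S(-93, q)/(-134) + 9751/(-45961) = -215/(-134) + 9751/(-45961) = -215*(-1/134) + 9751*(-1/45961) = 215/134 - 9751/45961 = 8574981/6158774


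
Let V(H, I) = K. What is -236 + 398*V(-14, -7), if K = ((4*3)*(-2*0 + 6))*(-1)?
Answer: -28892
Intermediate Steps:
K = -72 (K = (12*(0 + 6))*(-1) = (12*6)*(-1) = 72*(-1) = -72)
V(H, I) = -72
-236 + 398*V(-14, -7) = -236 + 398*(-72) = -236 - 28656 = -28892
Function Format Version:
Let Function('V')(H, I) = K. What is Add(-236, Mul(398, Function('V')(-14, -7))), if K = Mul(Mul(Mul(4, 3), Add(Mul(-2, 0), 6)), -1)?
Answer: -28892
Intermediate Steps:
K = -72 (K = Mul(Mul(12, Add(0, 6)), -1) = Mul(Mul(12, 6), -1) = Mul(72, -1) = -72)
Function('V')(H, I) = -72
Add(-236, Mul(398, Function('V')(-14, -7))) = Add(-236, Mul(398, -72)) = Add(-236, -28656) = -28892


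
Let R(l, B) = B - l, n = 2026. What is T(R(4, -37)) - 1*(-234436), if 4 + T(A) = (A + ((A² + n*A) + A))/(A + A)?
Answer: 470851/2 ≈ 2.3543e+5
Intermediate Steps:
T(A) = -4 + (A² + 2028*A)/(2*A) (T(A) = -4 + (A + ((A² + 2026*A) + A))/(A + A) = -4 + (A + (A² + 2027*A))/((2*A)) = -4 + (A² + 2028*A)*(1/(2*A)) = -4 + (A² + 2028*A)/(2*A))
T(R(4, -37)) - 1*(-234436) = (1010 + (-37 - 1*4)/2) - 1*(-234436) = (1010 + (-37 - 4)/2) + 234436 = (1010 + (½)*(-41)) + 234436 = (1010 - 41/2) + 234436 = 1979/2 + 234436 = 470851/2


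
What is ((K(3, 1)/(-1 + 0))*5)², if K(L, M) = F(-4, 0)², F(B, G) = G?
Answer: 0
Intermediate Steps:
K(L, M) = 0 (K(L, M) = 0² = 0)
((K(3, 1)/(-1 + 0))*5)² = ((0/(-1 + 0))*5)² = ((0/(-1))*5)² = (-1*0*5)² = (0*5)² = 0² = 0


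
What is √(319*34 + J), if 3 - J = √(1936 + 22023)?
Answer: √(10849 - √23959) ≈ 103.41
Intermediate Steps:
J = 3 - √23959 (J = 3 - √(1936 + 22023) = 3 - √23959 ≈ -151.79)
√(319*34 + J) = √(319*34 + (3 - √23959)) = √(10846 + (3 - √23959)) = √(10849 - √23959)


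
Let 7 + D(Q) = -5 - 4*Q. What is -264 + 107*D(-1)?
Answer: -1120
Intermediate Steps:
D(Q) = -12 - 4*Q (D(Q) = -7 + (-5 - 4*Q) = -12 - 4*Q)
-264 + 107*D(-1) = -264 + 107*(-12 - 4*(-1)) = -264 + 107*(-12 + 4) = -264 + 107*(-8) = -264 - 856 = -1120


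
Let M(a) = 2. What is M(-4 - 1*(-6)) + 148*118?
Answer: 17466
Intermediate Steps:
M(-4 - 1*(-6)) + 148*118 = 2 + 148*118 = 2 + 17464 = 17466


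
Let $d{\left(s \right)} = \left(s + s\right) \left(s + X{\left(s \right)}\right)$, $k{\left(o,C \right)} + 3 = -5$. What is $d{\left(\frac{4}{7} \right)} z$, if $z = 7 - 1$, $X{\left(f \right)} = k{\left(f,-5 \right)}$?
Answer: $- \frac{2496}{49} \approx -50.939$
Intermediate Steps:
$k{\left(o,C \right)} = -8$ ($k{\left(o,C \right)} = -3 - 5 = -8$)
$X{\left(f \right)} = -8$
$z = 6$ ($z = 7 - 1 = 6$)
$d{\left(s \right)} = 2 s \left(-8 + s\right)$ ($d{\left(s \right)} = \left(s + s\right) \left(s - 8\right) = 2 s \left(-8 + s\right)$)
$d{\left(\frac{4}{7} \right)} z = 2 \cdot \frac{4}{7} \left(-8 + \frac{4}{7}\right) 6 = 2 \cdot \frac{4}{7} \left(- \frac{52}{7}\right) 6 = \left(- \frac{416}{49}\right) 6 = - \frac{2496}{49}$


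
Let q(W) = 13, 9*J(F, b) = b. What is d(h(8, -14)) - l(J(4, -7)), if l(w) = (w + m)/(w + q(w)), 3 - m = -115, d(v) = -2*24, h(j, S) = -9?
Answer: -1267/22 ≈ -57.591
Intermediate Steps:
J(F, b) = b/9
d(v) = -48
m = 118 (m = 3 - 1*(-115) = 3 + 115 = 118)
l(w) = (118 + w)/(13 + w) (l(w) = (w + 118)/(w + 13) = (118 + w)/(13 + w))
d(h(8, -14)) - l(J(4, -7)) = -48 - (118 + (⅑)*(-7))/(13 + (⅑)*(-7)) = -48 - (118 - 7/9)/(13 - 7/9) = -48 - 1055/(110/9*9) = -48 - 9*1055/(110*9) = -48 - 1*211/22 = -48 - 211/22 = -1267/22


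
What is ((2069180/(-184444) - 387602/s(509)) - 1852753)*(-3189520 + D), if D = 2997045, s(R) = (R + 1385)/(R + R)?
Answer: 17323151166954948400/43667117 ≈ 3.9671e+11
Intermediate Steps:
s(R) = (1385 + R)/(2*R) (s(R) = (1385 + R)/((2*R)) = (1385 + R)*(1/(2*R)) = (1385 + R)/(2*R))
((2069180/(-184444) - 387602/s(509)) - 1852753)*(-3189520 + D) = ((2069180/(-184444) - 387602*1018/(1385 + 509)) - 1852753)*(-3189520 + 2997045) = ((2069180*(-1/184444) - 387602/((1/2)*(1/509)*1894)) - 1852753)*(-192475) = ((-517295/46111 - 387602/947/509) - 1852753)*(-192475) = ((-517295/46111 - 387602*509/947) - 1852753)*(-192475) = ((-517295/46111 - 197289418/947) - 1852753)*(-192475) = (-9097702231763/43667117 - 1852753)*(-192475) = -90002084254864/43667117*(-192475) = 17323151166954948400/43667117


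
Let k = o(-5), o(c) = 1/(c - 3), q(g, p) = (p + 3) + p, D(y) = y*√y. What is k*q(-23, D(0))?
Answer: -3/8 ≈ -0.37500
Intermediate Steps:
D(y) = y^(3/2)
q(g, p) = 3 + 2*p (q(g, p) = (3 + p) + p = 3 + 2*p)
o(c) = 1/(-3 + c)
k = -⅛ (k = 1/(-3 - 5) = 1/(-8) = -⅛ ≈ -0.12500)
k*q(-23, D(0)) = -(3 + 2*0^(3/2))/8 = -(3 + 2*0)/8 = -(3 + 0)/8 = -⅛*3 = -3/8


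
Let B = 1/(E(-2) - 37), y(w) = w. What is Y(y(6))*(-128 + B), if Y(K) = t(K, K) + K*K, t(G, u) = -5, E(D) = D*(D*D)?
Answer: -178591/45 ≈ -3968.7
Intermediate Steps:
E(D) = D**3 (E(D) = D*D**2 = D**3)
B = -1/45 (B = 1/((-2)**3 - 37) = 1/(-8 - 37) = 1/(-45) = -1/45 ≈ -0.022222)
Y(K) = -5 + K**2 (Y(K) = -5 + K*K = -5 + K**2)
Y(y(6))*(-128 + B) = (-5 + 6**2)*(-128 - 1/45) = (-5 + 36)*(-5761/45) = 31*(-5761/45) = -178591/45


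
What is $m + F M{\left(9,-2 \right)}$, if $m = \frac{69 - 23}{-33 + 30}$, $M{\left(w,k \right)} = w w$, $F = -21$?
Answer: $- \frac{5149}{3} \approx -1716.3$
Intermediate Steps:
$M{\left(w,k \right)} = w^{2}$
$m = - \frac{46}{3}$ ($m = \frac{46}{-3} = 46 \left(- \frac{1}{3}\right) = - \frac{46}{3} \approx -15.333$)
$m + F M{\left(9,-2 \right)} = - \frac{46}{3} - 21 \cdot 9^{2} = - \frac{46}{3} - 1701 = - \frac{5149}{3}$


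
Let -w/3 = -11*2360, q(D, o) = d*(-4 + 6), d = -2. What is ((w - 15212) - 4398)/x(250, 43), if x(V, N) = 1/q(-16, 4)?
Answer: -233080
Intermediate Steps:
q(D, o) = -4 (q(D, o) = -2*(-4 + 6) = -2*2 = -4)
x(V, N) = -1/4 (x(V, N) = 1/(-4) = -1/4)
w = 77880 (w = -(-33)*2360 = -3*(-25960) = 77880)
((w - 15212) - 4398)/x(250, 43) = ((77880 - 15212) - 4398)/(-1/4) = (62668 - 4398)*(-4) = 58270*(-4) = -233080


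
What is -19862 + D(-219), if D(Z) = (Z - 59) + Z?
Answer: -20359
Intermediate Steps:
D(Z) = -59 + 2*Z (D(Z) = (-59 + Z) + Z = -59 + 2*Z)
-19862 + D(-219) = -19862 + (-59 + 2*(-219)) = -19862 + (-59 - 438) = -19862 - 497 = -20359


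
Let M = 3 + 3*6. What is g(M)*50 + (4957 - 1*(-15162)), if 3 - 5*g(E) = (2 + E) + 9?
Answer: 19829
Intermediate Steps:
M = 21 (M = 3 + 18 = 21)
g(E) = -8/5 - E/5 (g(E) = ⅗ - ((2 + E) + 9)/5 = ⅗ - (11 + E)/5 = ⅗ + (-11/5 - E/5) = -8/5 - E/5)
g(M)*50 + (4957 - 1*(-15162)) = (-8/5 - ⅕*21)*50 + (4957 - 1*(-15162)) = (-8/5 - 21/5)*50 + (4957 + 15162) = -29/5*50 + 20119 = -290 + 20119 = 19829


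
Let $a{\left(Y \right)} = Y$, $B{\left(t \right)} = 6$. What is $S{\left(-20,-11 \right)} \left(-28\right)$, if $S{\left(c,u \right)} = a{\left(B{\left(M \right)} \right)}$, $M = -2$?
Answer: $-168$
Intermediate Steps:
$S{\left(c,u \right)} = 6$
$S{\left(-20,-11 \right)} \left(-28\right) = 6 \left(-28\right) = -168$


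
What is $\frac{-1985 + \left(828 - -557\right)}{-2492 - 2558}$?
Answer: $\frac{12}{101} \approx 0.11881$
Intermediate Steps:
$\frac{-1985 + \left(828 - -557\right)}{-2492 - 2558} = \frac{-1985 + \left(828 + 557\right)}{-5050} = \left(-1985 + 1385\right) \left(- \frac{1}{5050}\right) = \left(-600\right) \left(- \frac{1}{5050}\right) = \frac{12}{101}$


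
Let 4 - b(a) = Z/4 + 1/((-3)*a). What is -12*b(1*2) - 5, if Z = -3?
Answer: -64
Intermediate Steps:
b(a) = 19/4 + 1/(3*a) (b(a) = 4 - (-3/4 + 1/((-3)*a)) = 4 - (-3*¼ - 1/(3*a)) = 4 - (-¾ - 1/(3*a)) = 4 + (¾ + 1/(3*a)) = 19/4 + 1/(3*a))
-12*b(1*2) - 5 = -(4 + 57*(1*2))/(1*2) - 5 = -(4 + 57*2)/2 - 5 = -(4 + 114)/2 - 5 = -118/2 - 5 = -12*59/12 - 5 = -59 - 5 = -64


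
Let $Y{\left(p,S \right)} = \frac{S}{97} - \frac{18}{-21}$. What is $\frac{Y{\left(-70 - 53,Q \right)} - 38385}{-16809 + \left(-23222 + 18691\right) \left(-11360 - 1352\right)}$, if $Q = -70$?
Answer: $- \frac{26063323}{39097677577} \approx -0.00066662$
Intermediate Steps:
$Y{\left(p,S \right)} = \frac{6}{7} + \frac{S}{97}$ ($Y{\left(p,S \right)} = S \frac{1}{97} - - \frac{6}{7} = \frac{S}{97} + \frac{6}{7} = \frac{6}{7} + \frac{S}{97}$)
$\frac{Y{\left(-70 - 53,Q \right)} - 38385}{-16809 + \left(-23222 + 18691\right) \left(-11360 - 1352\right)} = \frac{\left(\frac{6}{7} + \frac{1}{97} \left(-70\right)\right) - 38385}{-16809 + \left(-23222 + 18691\right) \left(-11360 - 1352\right)} = \frac{\left(\frac{6}{7} - \frac{70}{97}\right) - 38385}{-16809 - -57598072} = \frac{\frac{92}{679} - 38385}{-16809 + 57598072} = - \frac{26063323}{679 \cdot 57581263} = \left(- \frac{26063323}{679}\right) \frac{1}{57581263} = - \frac{26063323}{39097677577}$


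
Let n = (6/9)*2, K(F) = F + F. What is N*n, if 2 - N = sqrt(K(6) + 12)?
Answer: 8/3 - 8*sqrt(6)/3 ≈ -3.8653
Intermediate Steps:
K(F) = 2*F
n = 4/3 (n = (6*(1/9))*2 = (2/3)*2 = 4/3 ≈ 1.3333)
N = 2 - 2*sqrt(6) (N = 2 - sqrt(2*6 + 12) = 2 - sqrt(12 + 12) = 2 - sqrt(24) = 2 - 2*sqrt(6) ≈ -2.8990)
N*n = (2 - 2*sqrt(6))*(4/3) = 8/3 - 8*sqrt(6)/3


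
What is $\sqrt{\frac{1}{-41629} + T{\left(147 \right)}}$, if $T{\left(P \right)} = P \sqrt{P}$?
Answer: $\frac{\sqrt{-41629 + 1783229876589 \sqrt{3}}}{41629} \approx 42.217$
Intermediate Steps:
$T{\left(P \right)} = P^{\frac{3}{2}}$
$\sqrt{\frac{1}{-41629} + T{\left(147 \right)}} = \sqrt{\frac{1}{-41629} + 147^{\frac{3}{2}}} = \sqrt{- \frac{1}{41629} + 1029 \sqrt{3}}$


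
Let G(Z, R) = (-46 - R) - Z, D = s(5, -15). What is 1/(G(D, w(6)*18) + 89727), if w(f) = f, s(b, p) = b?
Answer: 1/89568 ≈ 1.1165e-5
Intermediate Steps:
D = 5
G(Z, R) = -46 - R - Z
1/(G(D, w(6)*18) + 89727) = 1/((-46 - 6*18 - 1*5) + 89727) = 1/((-46 - 1*108 - 5) + 89727) = 1/((-46 - 108 - 5) + 89727) = 1/(-159 + 89727) = 1/89568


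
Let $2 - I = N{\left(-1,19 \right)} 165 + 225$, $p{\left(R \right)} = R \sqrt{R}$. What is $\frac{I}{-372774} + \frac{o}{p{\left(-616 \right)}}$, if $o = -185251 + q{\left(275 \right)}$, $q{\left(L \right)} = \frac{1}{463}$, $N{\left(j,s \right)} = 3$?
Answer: $\frac{359}{186387} - \frac{21442803 i \sqrt{154}}{21961016} \approx 0.0019261 - 12.117 i$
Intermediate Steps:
$q{\left(L \right)} = \frac{1}{463}$
$p{\left(R \right)} = R^{\frac{3}{2}}$
$o = - \frac{85771212}{463}$ ($o = -185251 + \frac{1}{463} = - \frac{85771212}{463} \approx -1.8525 \cdot 10^{5}$)
$I = -718$ ($I = 2 - \left(3 \cdot 165 + 225\right) = 2 - \left(495 + 225\right) = 2 - 720 = -718$)
$\frac{I}{-372774} + \frac{o}{p{\left(-616 \right)}} = - \frac{718}{-372774} - \frac{85771212}{463 \left(-616\right)^{\frac{3}{2}}} = \left(-718\right) \left(- \frac{1}{372774}\right) - \frac{85771212}{463 \left(- 1232 i \sqrt{154}\right)} = \frac{359}{186387} - \frac{85771212 \frac{i \sqrt{154}}{189728}}{463} = \frac{359}{186387} - \frac{21442803 i \sqrt{154}}{21961016}$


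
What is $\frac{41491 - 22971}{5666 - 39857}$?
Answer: $- \frac{18520}{34191} \approx -0.54166$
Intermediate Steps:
$\frac{41491 - 22971}{5666 - 39857} = \frac{18520}{5666 - 39857} = \frac{18520}{-34191} = 18520 \left(- \frac{1}{34191}\right) = - \frac{18520}{34191}$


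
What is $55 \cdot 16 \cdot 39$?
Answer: $34320$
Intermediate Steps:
$55 \cdot 16 \cdot 39 = 880 \cdot 39 = 34320$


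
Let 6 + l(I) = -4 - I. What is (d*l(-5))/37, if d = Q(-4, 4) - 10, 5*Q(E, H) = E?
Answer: 54/37 ≈ 1.4595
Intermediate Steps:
Q(E, H) = E/5
l(I) = -10 - I (l(I) = -6 + (-4 - I) = -10 - I)
d = -54/5 (d = (1/5)*(-4) - 10 = -4/5 - 10 = -54/5 ≈ -10.800)
(d*l(-5))/37 = -54*(-10 - 1*(-5))/5/37 = -54*(-10 + 5)/5*(1/37) = -54/5*(-5)*(1/37) = 54*(1/37) = 54/37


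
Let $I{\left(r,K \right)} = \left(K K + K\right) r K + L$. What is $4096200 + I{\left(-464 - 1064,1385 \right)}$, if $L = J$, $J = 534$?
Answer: $-4062428154066$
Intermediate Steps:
$L = 534$
$I{\left(r,K \right)} = 534 + K r \left(K + K^{2}\right)$ ($I{\left(r,K \right)} = \left(K K + K\right) r K + 534 = \left(K^{2} + K\right) r K + 534 = \left(K + K^{2}\right) r K + 534 = r \left(K + K^{2}\right) K + 534 = K r \left(K + K^{2}\right) + 534 = 534 + K r \left(K + K^{2}\right)$)
$4096200 + I{\left(-464 - 1064,1385 \right)} = 4096200 + \left(534 + \left(-464 - 1064\right) 1385^{2} + \left(-464 - 1064\right) 1385^{3}\right) = 4096200 - 4062432250266 = -4062428154066$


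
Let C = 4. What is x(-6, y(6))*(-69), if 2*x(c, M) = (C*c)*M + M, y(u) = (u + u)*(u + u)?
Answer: 114264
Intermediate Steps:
y(u) = 4*u² (y(u) = (2*u)*(2*u) = 4*u²)
x(c, M) = M/2 + 2*M*c (x(c, M) = ((4*c)*M + M)/2 = (4*M*c + M)/2 = (M + 4*M*c)/2 = M/2 + 2*M*c)
x(-6, y(6))*(-69) = ((4*6²)*(1 + 4*(-6))/2)*(-69) = ((4*36)*(1 - 24)/2)*(-69) = ((½)*144*(-23))*(-69) = -1656*(-69) = 114264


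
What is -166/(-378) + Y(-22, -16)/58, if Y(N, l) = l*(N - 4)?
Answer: 41719/5481 ≈ 7.6116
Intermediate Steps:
Y(N, l) = l*(-4 + N)
-166/(-378) + Y(-22, -16)/58 = -166/(-378) - 16*(-4 - 22)/58 = -166*(-1/378) - 16*(-26)*(1/58) = 83/189 + 416*(1/58) = 83/189 + 208/29 = 41719/5481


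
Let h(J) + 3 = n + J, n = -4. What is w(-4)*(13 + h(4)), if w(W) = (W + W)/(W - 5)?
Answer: 80/9 ≈ 8.8889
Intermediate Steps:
w(W) = 2*W/(-5 + W) (w(W) = (2*W)/(-5 + W) = 2*W/(-5 + W))
h(J) = -7 + J (h(J) = -3 + (-4 + J) = -7 + J)
w(-4)*(13 + h(4)) = (2*(-4)/(-5 - 4))*(13 + (-7 + 4)) = (2*(-4)/(-9))*(13 - 3) = (2*(-4)*(-⅑))*10 = (8/9)*10 = 80/9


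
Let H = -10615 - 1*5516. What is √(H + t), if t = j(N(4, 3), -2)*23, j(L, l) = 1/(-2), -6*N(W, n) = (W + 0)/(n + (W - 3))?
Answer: I*√64570/2 ≈ 127.05*I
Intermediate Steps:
N(W, n) = -W/(6*(-3 + W + n)) (N(W, n) = -(W + 0)/(6*(n + (W - 3))) = -W/(6*(n + (-3 + W))) = -W/(6*(-3 + W + n)))
j(L, l) = -½
H = -16131 (H = -10615 - 5516 = -16131)
t = -23/2 (t = -½*23 = -23/2 ≈ -11.500)
√(H + t) = √(-16131 - 23/2) = √(-32285/2) = I*√64570/2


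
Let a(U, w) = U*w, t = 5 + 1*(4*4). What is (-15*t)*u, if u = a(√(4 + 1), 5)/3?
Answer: -525*√5 ≈ -1173.9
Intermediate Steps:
t = 21 (t = 5 + 1*16 = 5 + 16 = 21)
u = 5*√5/3 (u = (√(4 + 1)*5)/3 = (√5*5)*(⅓) = (5*√5)*(⅓) = 5*√5/3 ≈ 3.7268)
(-15*t)*u = (-15*21)*(5*√5/3) = -525*√5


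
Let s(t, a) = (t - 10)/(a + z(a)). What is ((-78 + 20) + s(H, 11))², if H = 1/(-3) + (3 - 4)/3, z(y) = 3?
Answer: 1522756/441 ≈ 3453.0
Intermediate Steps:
H = -⅔ (H = 1*(-⅓) - 1*⅓ = -⅓ - ⅓ = -⅔ ≈ -0.66667)
s(t, a) = (-10 + t)/(3 + a) (s(t, a) = (t - 10)/(a + 3) = (-10 + t)/(3 + a))
((-78 + 20) + s(H, 11))² = ((-78 + 20) + (-10 - ⅔)/(3 + 11))² = (-58 - 32/3/14)² = (-58 + (1/14)*(-32/3))² = (-58 - 16/21)² = (-1234/21)² = 1522756/441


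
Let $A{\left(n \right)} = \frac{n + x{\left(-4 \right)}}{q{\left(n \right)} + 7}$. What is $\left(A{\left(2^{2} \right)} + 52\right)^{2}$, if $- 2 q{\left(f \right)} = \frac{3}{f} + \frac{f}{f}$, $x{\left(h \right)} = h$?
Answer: $2704$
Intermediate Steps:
$q{\left(f \right)} = - \frac{1}{2} - \frac{3}{2 f}$ ($q{\left(f \right)} = - \frac{\frac{3}{f} + \frac{f}{f}}{2} = - \frac{\frac{3}{f} + 1}{2} = - \frac{1 + \frac{3}{f}}{2} = - \frac{1}{2} - \frac{3}{2 f}$)
$A{\left(n \right)} = \frac{-4 + n}{7 + \frac{-3 - n}{2 n}}$ ($A{\left(n \right)} = \frac{n - 4}{\frac{-3 - n}{2 n} + 7} = \frac{-4 + n}{7 + \frac{-3 - n}{2 n}}$)
$\left(A{\left(2^{2} \right)} + 52\right)^{2} = \left(\frac{2 \cdot 2^{2} \left(-4 + 2^{2}\right)}{-3 + 13 \cdot 2^{2}} + 52\right)^{2} = \left(2 \cdot 4 \frac{1}{-3 + 13 \cdot 4} \left(-4 + 4\right) + 52\right)^{2} = \left(2 \cdot 4 \frac{1}{-3 + 52} \cdot 0 + 52\right)^{2} = \left(2 \cdot 4 \cdot \frac{1}{49} \cdot 0 + 52\right)^{2} = \left(0 + 52\right)^{2} = 52^{2} = 2704$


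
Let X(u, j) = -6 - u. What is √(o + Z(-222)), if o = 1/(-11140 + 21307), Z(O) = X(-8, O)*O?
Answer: 11*I*√379300269/10167 ≈ 21.071*I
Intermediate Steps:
Z(O) = 2*O (Z(O) = (-6 - 1*(-8))*O = (-6 + 8)*O = 2*O)
o = 1/10167 ≈ 9.8357e-5
√(o + Z(-222)) = √(1/10167 + 2*(-222)) = √(1/10167 - 444) = √(-4514147/10167) = 11*I*√379300269/10167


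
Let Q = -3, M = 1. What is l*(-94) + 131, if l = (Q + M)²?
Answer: -245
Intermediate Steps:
l = 4 (l = (-3 + 1)² = (-2)² = 4)
l*(-94) + 131 = 4*(-94) + 131 = -376 + 131 = -245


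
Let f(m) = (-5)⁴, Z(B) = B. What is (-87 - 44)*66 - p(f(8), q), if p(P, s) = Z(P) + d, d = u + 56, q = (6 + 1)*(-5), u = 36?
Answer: -9363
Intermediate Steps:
q = -35 (q = 7*(-5) = -35)
f(m) = 625
d = 92 (d = 36 + 56 = 92)
p(P, s) = 92 + P (p(P, s) = P + 92 = 92 + P)
(-87 - 44)*66 - p(f(8), q) = (-87 - 44)*66 - (92 + 625) = -131*66 - 1*717 = -8646 - 717 = -9363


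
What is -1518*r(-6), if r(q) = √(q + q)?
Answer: -3036*I*√3 ≈ -5258.5*I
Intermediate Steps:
r(q) = √2*√q (r(q) = √(2*q) = √2*√q)
-1518*r(-6) = -1518*√2*√(-6) = -1518*√2*I*√6 = -3036*I*√3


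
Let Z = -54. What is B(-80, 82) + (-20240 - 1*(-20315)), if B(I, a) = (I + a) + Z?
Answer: 23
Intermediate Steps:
B(I, a) = -54 + I + a (B(I, a) = (I + a) - 54 = -54 + I + a)
B(-80, 82) + (-20240 - 1*(-20315)) = (-54 - 80 + 82) + (-20240 - 1*(-20315)) = -52 + (-20240 + 20315) = -52 + 75 = 23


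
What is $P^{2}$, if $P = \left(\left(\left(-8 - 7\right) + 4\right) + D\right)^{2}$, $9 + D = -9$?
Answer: $707281$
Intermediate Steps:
$D = -18$ ($D = -9 - 9 = -18$)
$P = 841$ ($P = \left(\left(\left(-8 - 7\right) + 4\right) - 18\right)^{2} = \left(\left(-15 + 4\right) - 18\right)^{2} = \left(-11 - 18\right)^{2} = \left(-29\right)^{2} = 841$)
$P^{2} = 841^{2} = 707281$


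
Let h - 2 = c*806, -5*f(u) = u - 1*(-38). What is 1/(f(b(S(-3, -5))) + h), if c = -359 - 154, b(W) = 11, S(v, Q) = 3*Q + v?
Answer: -5/2067429 ≈ -2.4185e-6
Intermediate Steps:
S(v, Q) = v + 3*Q
f(u) = -38/5 - u/5 (f(u) = -(u - 1*(-38))/5 = -(u + 38)/5 = -(38 + u)/5 = -38/5 - u/5)
c = -513
h = -413476 (h = 2 - 513*806 = 2 - 413478 = -413476)
1/(f(b(S(-3, -5))) + h) = 1/((-38/5 - 1/5*11) - 413476) = 1/((-38/5 - 11/5) - 413476) = 1/(-49/5 - 413476) = 1/(-2067429/5) = -5/2067429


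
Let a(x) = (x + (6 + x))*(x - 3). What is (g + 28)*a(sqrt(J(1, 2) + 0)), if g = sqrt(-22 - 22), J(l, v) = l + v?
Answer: -336 - 24*I*sqrt(11) ≈ -336.0 - 79.599*I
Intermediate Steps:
a(x) = (-3 + x)*(6 + 2*x) (a(x) = (6 + 2*x)*(-3 + x) = (-3 + x)*(6 + 2*x))
g = 2*I*sqrt(11) (g = sqrt(-44) = 2*I*sqrt(11) ≈ 6.6332*I)
(g + 28)*a(sqrt(J(1, 2) + 0)) = (2*I*sqrt(11) + 28)*(-18 + 2*(sqrt((1 + 2) + 0))**2) = (28 + 2*I*sqrt(11))*(-18 + 2*(sqrt(3 + 0))**2) = (28 + 2*I*sqrt(11))*(-18 + 2*(sqrt(3))**2) = (28 + 2*I*sqrt(11))*(-18 + 2*3) = (28 + 2*I*sqrt(11))*(-18 + 6) = (28 + 2*I*sqrt(11))*(-12) = -336 - 24*I*sqrt(11)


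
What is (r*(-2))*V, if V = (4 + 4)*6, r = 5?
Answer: -480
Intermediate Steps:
V = 48 (V = 8*6 = 48)
(r*(-2))*V = (5*(-2))*48 = -10*48 = -480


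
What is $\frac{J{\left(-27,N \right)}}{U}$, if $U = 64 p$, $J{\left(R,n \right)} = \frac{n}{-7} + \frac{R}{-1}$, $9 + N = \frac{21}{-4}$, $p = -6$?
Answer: $- \frac{271}{3584} \approx -0.075614$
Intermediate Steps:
$N = - \frac{57}{4}$ ($N = -9 + \frac{21}{-4} = -9 + 21 \left(- \frac{1}{4}\right) = -9 - \frac{21}{4} = - \frac{57}{4} \approx -14.25$)
$J{\left(R,n \right)} = - R - \frac{n}{7}$ ($J{\left(R,n \right)} = n \left(- \frac{1}{7}\right) + R \left(-1\right) = - \frac{n}{7} - R = - R - \frac{n}{7}$)
$U = -384$ ($U = 64 \left(-6\right) = -384$)
$\frac{J{\left(-27,N \right)}}{U} = \frac{\left(-1\right) \left(-27\right) - - \frac{57}{28}}{-384} = \left(27 + \frac{57}{28}\right) \left(- \frac{1}{384}\right) = \frac{813}{28} \left(- \frac{1}{384}\right) = - \frac{271}{3584}$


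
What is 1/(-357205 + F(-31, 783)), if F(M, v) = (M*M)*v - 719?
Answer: 1/394539 ≈ 2.5346e-6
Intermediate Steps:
F(M, v) = -719 + v*M**2 (F(M, v) = M**2*v - 719 = v*M**2 - 719 = -719 + v*M**2)
1/(-357205 + F(-31, 783)) = 1/(-357205 + (-719 + 783*(-31)**2)) = 1/(-357205 + (-719 + 783*961)) = 1/(-357205 + (-719 + 752463)) = 1/(-357205 + 751744) = 1/394539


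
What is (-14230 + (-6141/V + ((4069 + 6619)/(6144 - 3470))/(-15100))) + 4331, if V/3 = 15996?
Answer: -799202270196581/80734611300 ≈ -9899.1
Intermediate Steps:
V = 47988 (V = 3*15996 = 47988)
(-14230 + (-6141/V + ((4069 + 6619)/(6144 - 3470))/(-15100))) + 4331 = (-14230 + (-6141/47988 + ((4069 + 6619)/(6144 - 3470))/(-15100))) + 4331 = (-14230 + (-6141*1/47988 + (10688/2674)*(-1/15100))) + 4331 = (-14230 + (-2047/15996 + (10688*(1/2674))*(-1/15100))) + 4331 = (-14230 + (-2047/15996 + (5344/1337)*(-1/15100))) + 4331 = (-14230 + (-2047/15996 - 1336/5047175)) + 4331 = (-14230 - 10352937881/80734611300) + 4331 = -1148863871736881/80734611300 + 4331 = -799202270196581/80734611300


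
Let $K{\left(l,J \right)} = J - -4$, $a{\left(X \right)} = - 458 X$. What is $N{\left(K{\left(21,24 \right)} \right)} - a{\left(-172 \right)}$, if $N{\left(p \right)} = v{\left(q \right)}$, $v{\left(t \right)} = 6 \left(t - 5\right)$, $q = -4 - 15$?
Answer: $-78920$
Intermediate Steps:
$q = -19$ ($q = -4 - 15 = -19$)
$v{\left(t \right)} = -30 + 6 t$ ($v{\left(t \right)} = 6 \left(-5 + t\right) = -30 + 6 t$)
$K{\left(l,J \right)} = 4 + J$ ($K{\left(l,J \right)} = J + 4 = 4 + J$)
$N{\left(p \right)} = -144$ ($N{\left(p \right)} = -30 + 6 \left(-19\right) = -30 - 114 = -144$)
$N{\left(K{\left(21,24 \right)} \right)} - a{\left(-172 \right)} = -144 - \left(-458\right) \left(-172\right) = -144 - 78776 = -78920$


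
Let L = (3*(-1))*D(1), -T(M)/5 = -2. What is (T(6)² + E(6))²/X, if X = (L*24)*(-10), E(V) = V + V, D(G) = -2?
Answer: -392/45 ≈ -8.7111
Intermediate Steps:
T(M) = 10 (T(M) = -5*(-2) = 10)
E(V) = 2*V
L = 6 (L = (3*(-1))*(-2) = -3*(-2) = 6)
X = -1440 (X = (6*24)*(-10) = 144*(-10) = -1440)
(T(6)² + E(6))²/X = (10² + 2*6)²/(-1440) = (100 + 12)²*(-1/1440) = 112²*(-1/1440) = 12544*(-1/1440) = -392/45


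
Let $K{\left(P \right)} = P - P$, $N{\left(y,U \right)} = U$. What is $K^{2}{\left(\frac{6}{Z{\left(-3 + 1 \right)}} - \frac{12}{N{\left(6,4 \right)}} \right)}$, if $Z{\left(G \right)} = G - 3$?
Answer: $0$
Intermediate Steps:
$Z{\left(G \right)} = -3 + G$
$K{\left(P \right)} = 0$
$K^{2}{\left(\frac{6}{Z{\left(-3 + 1 \right)}} - \frac{12}{N{\left(6,4 \right)}} \right)} = 0^{2} = 0$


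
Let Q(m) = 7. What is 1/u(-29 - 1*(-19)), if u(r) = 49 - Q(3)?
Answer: 1/42 ≈ 0.023810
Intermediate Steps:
u(r) = 42 (u(r) = 49 - 1*7 = 49 - 7 = 42)
1/u(-29 - 1*(-19)) = 1/42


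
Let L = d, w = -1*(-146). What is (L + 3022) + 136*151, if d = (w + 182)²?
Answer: 131142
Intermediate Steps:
w = 146
d = 107584 (d = (146 + 182)² = 328² = 107584)
L = 107584
(L + 3022) + 136*151 = (107584 + 3022) + 136*151 = 110606 + 20536 = 131142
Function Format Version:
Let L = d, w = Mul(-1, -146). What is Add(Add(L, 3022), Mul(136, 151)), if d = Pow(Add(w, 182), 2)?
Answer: 131142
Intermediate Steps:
w = 146
d = 107584 (d = Pow(Add(146, 182), 2) = Pow(328, 2) = 107584)
L = 107584
Add(Add(L, 3022), Mul(136, 151)) = Add(Add(107584, 3022), Mul(136, 151)) = Add(110606, 20536) = 131142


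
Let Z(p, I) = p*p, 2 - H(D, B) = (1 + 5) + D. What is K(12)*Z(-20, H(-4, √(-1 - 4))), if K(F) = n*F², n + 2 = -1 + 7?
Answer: 230400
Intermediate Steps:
H(D, B) = -4 - D (H(D, B) = 2 - ((1 + 5) + D) = 2 - (6 + D) = 2 + (-6 - D) = -4 - D)
n = 4 (n = -2 + (-1 + 7) = -2 + 6 = 4)
Z(p, I) = p²
K(F) = 4*F²
K(12)*Z(-20, H(-4, √(-1 - 4))) = (4*12²)*(-20)² = (4*144)*400 = 576*400 = 230400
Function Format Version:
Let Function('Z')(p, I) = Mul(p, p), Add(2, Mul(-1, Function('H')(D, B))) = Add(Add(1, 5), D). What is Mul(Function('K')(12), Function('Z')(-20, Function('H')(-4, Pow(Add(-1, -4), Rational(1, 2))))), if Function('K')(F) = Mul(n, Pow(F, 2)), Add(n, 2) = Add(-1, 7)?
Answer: 230400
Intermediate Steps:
Function('H')(D, B) = Add(-4, Mul(-1, D)) (Function('H')(D, B) = Add(2, Mul(-1, Add(Add(1, 5), D))) = Add(2, Mul(-1, Add(6, D))) = Add(2, Add(-6, Mul(-1, D))) = Add(-4, Mul(-1, D)))
n = 4 (n = Add(-2, Add(-1, 7)) = Add(-2, 6) = 4)
Function('Z')(p, I) = Pow(p, 2)
Function('K')(F) = Mul(4, Pow(F, 2))
Mul(Function('K')(12), Function('Z')(-20, Function('H')(-4, Pow(Add(-1, -4), Rational(1, 2))))) = Mul(Mul(4, Pow(12, 2)), Pow(-20, 2)) = Mul(Mul(4, 144), 400) = Mul(576, 400) = 230400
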